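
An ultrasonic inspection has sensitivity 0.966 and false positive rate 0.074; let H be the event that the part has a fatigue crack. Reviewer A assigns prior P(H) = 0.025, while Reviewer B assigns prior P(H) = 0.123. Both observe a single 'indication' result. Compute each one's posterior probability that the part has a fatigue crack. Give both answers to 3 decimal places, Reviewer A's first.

Reviewer A: 0.251; Reviewer B: 0.647

The likelihood ratio for an 'indication' result is 0.966/0.074 = 13.054.
Reviewer A: prior odds 0.025/0.975 = 0.025641; posterior odds 0.33472; posterior probability 0.251.
Reviewer B: prior odds 0.123/0.877 = 0.14025; posterior odds 1.8308; posterior probability 0.647.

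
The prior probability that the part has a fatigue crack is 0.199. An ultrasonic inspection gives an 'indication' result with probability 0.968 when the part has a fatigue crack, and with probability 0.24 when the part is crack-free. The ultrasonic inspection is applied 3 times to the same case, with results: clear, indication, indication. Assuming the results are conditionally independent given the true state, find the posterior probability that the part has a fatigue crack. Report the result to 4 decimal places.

Posterior P(H) ≈ 0.1454

Let H be the event that the part has a fatigue crack; start with P(H) = 0.199. P('indication'|H) = 0.968, P('indication'|¬H) = 0.24.
Update on result 1 ('clear'): P(H) ← 0.032·0.1990 / (0.032·0.1990 + 0.76·0.8010) = 0.0063680/0.61513 = 0.0104.
Update on result 2 ('indication'): P(H) ← 0.968·0.0104 / (0.968·0.0104 + 0.24·0.9896) = 0.010021/0.24754 = 0.0405.
Update on result 3 ('indication'): P(H) ← 0.968·0.0405 / (0.968·0.0405 + 0.24·0.9595) = 0.039188/0.26947 = 0.1454.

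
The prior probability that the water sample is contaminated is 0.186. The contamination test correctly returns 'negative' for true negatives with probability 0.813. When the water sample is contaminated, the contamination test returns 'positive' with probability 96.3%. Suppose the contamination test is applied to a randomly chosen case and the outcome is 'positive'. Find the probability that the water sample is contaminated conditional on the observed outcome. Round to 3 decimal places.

P(H | E) ≈ 0.541

Let H be the event that the water sample is contaminated. P(H) = 0.186, so P(¬H) = 0.814. With E the 'positive' result, P(E|H) = 0.963 and P(E|¬H) = 0.187.
P(E) = 0.963·0.186 + 0.187·0.814 = 0.17912 + 0.15222 = 0.33134.
By Bayes' theorem, P(H|E) = 0.17912 / 0.33134 = 0.541.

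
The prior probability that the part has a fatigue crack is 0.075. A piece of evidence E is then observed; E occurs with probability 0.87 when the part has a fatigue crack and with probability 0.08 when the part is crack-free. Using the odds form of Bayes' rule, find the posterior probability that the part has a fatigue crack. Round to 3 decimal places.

Prior odds = 0.075/(1−0.075) = 0.081081.
Likelihood ratio for E = 0.87/0.08 = 10.875.
Posterior odds = prior odds × LR = 0.88176.
Posterior probability = odds/(1+odds) = 0.88176/1.8818 = 0.469.

Posterior probability ≈ 0.469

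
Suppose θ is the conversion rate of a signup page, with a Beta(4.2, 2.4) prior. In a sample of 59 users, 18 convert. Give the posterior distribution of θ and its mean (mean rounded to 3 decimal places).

Posterior: Beta(22.2, 43.4); mean ≈ 0.338

The binomial likelihood is conjugate to the Beta prior: with 18 successes and 41 failures, the posterior is Beta(4.2+18, 2.4+41) = Beta(22.2, 43.4).
E[θ | data] = 22.2/(22.2+43.4) = 0.338.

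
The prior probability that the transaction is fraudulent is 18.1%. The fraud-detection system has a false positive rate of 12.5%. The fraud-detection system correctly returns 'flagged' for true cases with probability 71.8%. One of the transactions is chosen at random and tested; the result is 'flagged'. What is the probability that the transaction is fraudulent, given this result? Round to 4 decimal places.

Write H for 'the transaction is fraudulent'. Prior odds H:¬H = 0.181/0.819 = 0.22100. For the 'flagged' outcome, the likelihood ratio is 0.718/0.125 = 5.7440.
Posterior odds = 0.22100 × 5.7440 = 1.2694, so P(H|E) = 1.2694/(1+1.2694) = 0.5594.

P(H | E) ≈ 0.5594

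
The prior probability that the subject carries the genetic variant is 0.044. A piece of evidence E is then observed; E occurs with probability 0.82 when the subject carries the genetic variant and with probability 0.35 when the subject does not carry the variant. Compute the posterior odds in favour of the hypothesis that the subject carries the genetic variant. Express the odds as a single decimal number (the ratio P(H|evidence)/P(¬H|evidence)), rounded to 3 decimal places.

Posterior odds ≈ 0.108

Prior odds = 0.044/(1−0.044) = 0.046025.
Likelihood ratio for E = 0.82/0.35 = 2.3429.
Posterior odds = prior odds × LR = 0.10783.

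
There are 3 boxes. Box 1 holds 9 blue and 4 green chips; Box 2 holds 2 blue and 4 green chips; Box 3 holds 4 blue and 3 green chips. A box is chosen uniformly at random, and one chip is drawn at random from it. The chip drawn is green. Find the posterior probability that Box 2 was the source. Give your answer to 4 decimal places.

Posterior probability ≈ 0.4752

Tabulate prior·likelihood by source: [1] prior 0.333333, lik 0.3077, product 0.1026; [2] prior 0.333333, lik 0.6667, product 0.2222; [3] prior 0.333333, lik 0.4286, product 0.1429.
Normalizing constant = 0.46764; the posterior for Box 2 is its product over the sum, 0.2222/0.46764 = 0.4752.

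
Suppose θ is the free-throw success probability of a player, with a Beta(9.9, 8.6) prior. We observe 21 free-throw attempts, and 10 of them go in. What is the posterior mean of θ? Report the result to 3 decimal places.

Posterior mean ≈ 0.504

Observing 10 successes and 11 failures updates Beta(9.9, 8.6) by adding the success and failure counts to the two shape parameters: α = 9.9+10 = 19.9, β = 8.6+11 = 19.6.
Posterior mean = α/(α+β) = 19.9/39.5 = 0.504.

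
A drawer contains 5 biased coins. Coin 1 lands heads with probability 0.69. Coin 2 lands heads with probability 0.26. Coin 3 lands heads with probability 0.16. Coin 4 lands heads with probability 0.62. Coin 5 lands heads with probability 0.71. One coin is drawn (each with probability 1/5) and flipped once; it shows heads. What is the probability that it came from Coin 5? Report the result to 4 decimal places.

Tabulate prior·likelihood by source: [1] prior 0.2, lik 0.69, product 0.1380; [2] prior 0.2, lik 0.26, product 0.05200; [3] prior 0.2, lik 0.16, product 0.03200; [4] prior 0.2, lik 0.62, product 0.1240; [5] prior 0.2, lik 0.71, product 0.1420.
Normalizing constant = 0.48800; the posterior for Coin 5 is its product over the sum, 0.1420/0.48800 = 0.2910.

Posterior probability ≈ 0.2910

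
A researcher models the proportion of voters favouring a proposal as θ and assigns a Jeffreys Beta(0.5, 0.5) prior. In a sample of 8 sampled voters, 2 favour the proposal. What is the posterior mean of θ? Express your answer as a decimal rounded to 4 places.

Posterior mean ≈ 0.2778

The binomial likelihood is conjugate to the Beta prior: with 2 successes and 6 failures, the posterior is Beta(0.5+2, 0.5+6) = Beta(2.5, 6.5).
Posterior mean = α/(α+β) = 2.5/9 = 0.2778.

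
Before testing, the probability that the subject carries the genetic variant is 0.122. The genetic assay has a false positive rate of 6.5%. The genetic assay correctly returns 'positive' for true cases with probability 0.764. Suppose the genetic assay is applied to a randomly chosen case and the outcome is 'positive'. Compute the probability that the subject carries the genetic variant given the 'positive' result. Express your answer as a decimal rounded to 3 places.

P(H | E) ≈ 0.620

Write H for 'the subject carries the genetic variant'. Prior odds H:¬H = 0.122/0.878 = 0.13895. For the 'positive' outcome, the likelihood ratio is 0.764/0.065 = 11.754.
Posterior odds = 0.13895 × 11.754 = 1.6332, so P(H|E) = 1.6332/(1+1.6332) = 0.620.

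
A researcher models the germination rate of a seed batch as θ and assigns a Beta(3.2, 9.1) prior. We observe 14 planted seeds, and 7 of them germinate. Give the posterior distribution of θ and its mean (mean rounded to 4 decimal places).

Posterior: Beta(10.2, 16.1); mean ≈ 0.3878

Observing 7 successes and 7 failures updates Beta(3.2, 9.1) by adding the success and failure counts to the two shape parameters: α = 3.2+7 = 10.2, β = 9.1+7 = 16.1.
E[θ | data] = 10.2/(10.2+16.1) = 0.3878.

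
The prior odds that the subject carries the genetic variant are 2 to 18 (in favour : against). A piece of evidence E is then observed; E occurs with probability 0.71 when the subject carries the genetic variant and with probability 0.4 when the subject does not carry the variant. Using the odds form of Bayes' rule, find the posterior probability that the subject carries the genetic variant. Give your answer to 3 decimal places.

Prior odds = 2/18 = 0.11111.
Likelihood ratio for E = 0.71/0.4 = 1.7750.
Posterior odds = prior odds × LR = 0.19722.
Posterior probability = odds/(1+odds) = 0.19722/1.1972 = 0.165.

Posterior probability ≈ 0.165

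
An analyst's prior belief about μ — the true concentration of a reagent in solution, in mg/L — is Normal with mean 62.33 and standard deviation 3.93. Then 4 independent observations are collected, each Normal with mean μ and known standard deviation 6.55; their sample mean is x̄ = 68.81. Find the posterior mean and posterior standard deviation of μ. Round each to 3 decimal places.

With known σ, the Normal prior is conjugate. Weight on the data is w = (n/σ²)/(n/σ² + 1/τ₀²) = 0.0932347/(0.0932347+0.0647463) = 0.59016.
Posterior mean = w·x̄ + (1−w)·μ₀ = 0.59016·68.81 + 0.40984·62.33 = 66.154. Posterior variance = 1/(0.0932347+0.0647463) = 6.32988, so SD = 2.516.

Posterior mean ≈ 66.154; posterior SD ≈ 2.516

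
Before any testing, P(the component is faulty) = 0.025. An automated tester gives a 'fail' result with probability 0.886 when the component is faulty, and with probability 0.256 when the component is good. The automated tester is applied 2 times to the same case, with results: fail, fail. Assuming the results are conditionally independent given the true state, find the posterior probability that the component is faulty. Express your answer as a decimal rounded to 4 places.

Posterior P(H) ≈ 0.2350

With H the event that the component is faulty, the joint likelihood of the observed sequence is P(data|H) = 0.886·0.886 = 0.78500 and P(data|¬H) = 0.256·0.256 = 0.065536.
Bayes: P(H|data) = 0.025·0.78500 / (0.025·0.78500 + 0.975·0.065536) = 0.019625/0.083522 = 0.2350.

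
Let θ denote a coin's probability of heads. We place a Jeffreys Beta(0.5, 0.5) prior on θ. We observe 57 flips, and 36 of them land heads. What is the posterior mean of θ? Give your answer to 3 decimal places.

The binomial likelihood is conjugate to the Beta prior: with 36 successes and 21 failures, the posterior is Beta(0.5+36, 0.5+21) = Beta(36.5, 21.5).
Posterior mean = α/(α+β) = 36.5/58 = 0.629.

Posterior mean ≈ 0.629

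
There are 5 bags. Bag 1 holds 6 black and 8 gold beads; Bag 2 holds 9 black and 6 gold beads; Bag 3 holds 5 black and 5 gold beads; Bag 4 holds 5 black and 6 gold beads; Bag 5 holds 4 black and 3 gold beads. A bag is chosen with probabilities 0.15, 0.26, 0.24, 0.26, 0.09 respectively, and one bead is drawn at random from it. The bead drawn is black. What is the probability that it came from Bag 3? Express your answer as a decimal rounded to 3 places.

Tabulate prior·likelihood by source: [1] prior 0.15, lik 0.4286, product 0.06429; [2] prior 0.26, lik 0.6, product 0.1560; [3] prior 0.24, lik 0.5, product 0.1200; [4] prior 0.26, lik 0.4545, product 0.1182; [5] prior 0.09, lik 0.5714, product 0.05143.
Normalizing constant = 0.50990; the posterior for Bag 3 is its product over the sum, 0.1200/0.50990 = 0.235.

Posterior probability ≈ 0.235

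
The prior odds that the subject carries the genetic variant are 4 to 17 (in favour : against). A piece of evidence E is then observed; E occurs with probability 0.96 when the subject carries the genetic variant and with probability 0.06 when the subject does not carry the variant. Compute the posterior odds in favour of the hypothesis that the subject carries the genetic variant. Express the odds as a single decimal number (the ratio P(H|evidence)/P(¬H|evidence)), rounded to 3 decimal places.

Prior odds = 4/17 = 0.23529. In log-odds, ln(0.23529) = -1.4469.
Add log likelihood ratio: ln(16.000) = 2.7726.
Posterior log-odds = 1.3257, so posterior odds = exp(1.3257) = 3.7647.

Posterior odds ≈ 3.765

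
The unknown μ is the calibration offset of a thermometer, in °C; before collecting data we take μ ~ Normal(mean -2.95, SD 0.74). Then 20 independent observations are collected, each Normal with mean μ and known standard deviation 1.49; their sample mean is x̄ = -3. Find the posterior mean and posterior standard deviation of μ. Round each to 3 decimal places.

Posterior mean ≈ -2.992; posterior SD ≈ 0.304

With known σ, the Normal prior is conjugate. Weight on the data is w = (n/σ²)/(n/σ² + 1/τ₀²) = 9.00860/(9.00860+1.82615) = 0.83145.
Posterior mean = w·x̄ + (1−w)·μ₀ = 0.83145·-3 + 0.16855·-2.95 = -2.992. Posterior variance = 1/(9.00860+1.82615) = 0.0922956, so SD = 0.304.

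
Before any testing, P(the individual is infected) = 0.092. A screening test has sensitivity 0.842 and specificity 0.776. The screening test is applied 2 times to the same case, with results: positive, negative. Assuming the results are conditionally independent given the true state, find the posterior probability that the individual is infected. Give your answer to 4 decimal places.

Posterior P(H) ≈ 0.0720

With H the event that the individual is infected, the joint likelihood of the observed sequence is P(data|H) = 0.842·0.158 = 0.13304 and P(data|¬H) = 0.224·0.776 = 0.17382.
Bayes: P(H|data) = 0.092·0.13304 / (0.092·0.13304 + 0.908·0.17382) = 0.012239/0.17007 = 0.0720.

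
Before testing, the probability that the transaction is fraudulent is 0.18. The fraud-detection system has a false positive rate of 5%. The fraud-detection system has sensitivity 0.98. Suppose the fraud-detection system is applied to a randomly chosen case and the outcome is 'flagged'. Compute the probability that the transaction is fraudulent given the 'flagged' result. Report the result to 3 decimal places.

P(H | E) ≈ 0.811

Let H be the event that the transaction is fraudulent. P(H) = 0.18, so P(¬H) = 0.82. With E the 'flagged' result, P(E|H) = 0.98 and P(E|¬H) = 0.05.
P(E) = 0.98·0.18 + 0.05·0.82 = 0.17640 + 0.041000 = 0.21740.
By Bayes' theorem, P(H|E) = 0.17640 / 0.21740 = 0.811.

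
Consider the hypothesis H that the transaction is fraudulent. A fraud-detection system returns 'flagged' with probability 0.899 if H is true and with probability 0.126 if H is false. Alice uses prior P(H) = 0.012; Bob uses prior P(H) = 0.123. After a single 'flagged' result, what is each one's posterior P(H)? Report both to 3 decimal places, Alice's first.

The likelihood ratio for a 'flagged' result is 0.899/0.126 = 7.1349.
Alice: prior odds 0.012/0.988 = 0.012146; posterior odds 0.086659; posterior probability 0.080.
Bob: prior odds 0.123/0.877 = 0.14025; posterior odds 1.0007; posterior probability 0.500.

Alice: 0.080; Bob: 0.500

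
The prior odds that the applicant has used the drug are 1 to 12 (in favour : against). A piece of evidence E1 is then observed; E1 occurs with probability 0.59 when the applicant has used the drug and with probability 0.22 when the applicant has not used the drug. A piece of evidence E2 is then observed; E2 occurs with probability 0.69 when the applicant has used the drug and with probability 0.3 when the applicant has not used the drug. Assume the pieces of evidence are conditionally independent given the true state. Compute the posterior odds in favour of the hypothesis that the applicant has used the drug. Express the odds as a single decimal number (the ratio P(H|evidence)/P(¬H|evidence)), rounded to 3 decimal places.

Posterior odds ≈ 0.514

Prior odds = 1/12 = 0.083333.
Likelihood ratio for E1 = 0.59/0.22 = 2.6818.
Likelihood ratio for E2 = 0.69/0.3 = 2.3000.
Posterior odds = prior odds × LR₁ × LR₂ = 0.51402.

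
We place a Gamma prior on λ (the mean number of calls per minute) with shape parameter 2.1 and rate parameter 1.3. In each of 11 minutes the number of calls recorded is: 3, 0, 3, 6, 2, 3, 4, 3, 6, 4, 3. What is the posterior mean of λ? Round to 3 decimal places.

Total count ∑xᵢ = 37 over n = 11 minutes.
Gamma is conjugate to the Poisson likelihood: posterior is Gamma(shape = 2.1+37 = 39.1, rate = 1.3+11 = 12.3).
Posterior mean = shape/rate = 39.1/12.3 = 3.179.

Posterior mean ≈ 3.179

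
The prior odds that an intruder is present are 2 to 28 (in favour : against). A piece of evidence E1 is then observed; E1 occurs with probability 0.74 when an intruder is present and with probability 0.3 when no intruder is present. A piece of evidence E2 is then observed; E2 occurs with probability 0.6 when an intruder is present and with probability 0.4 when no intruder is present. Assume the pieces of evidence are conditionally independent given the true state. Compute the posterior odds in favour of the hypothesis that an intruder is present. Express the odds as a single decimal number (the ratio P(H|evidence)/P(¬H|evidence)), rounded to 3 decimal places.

Posterior odds ≈ 0.264

Prior odds = 2/28 = 0.071429. In log-odds, ln(0.071429) = -2.6391.
Add log likelihood ratios: ln(2.4667) + ln(1.5000) = 1.3083.
Posterior log-odds = -1.3307, so posterior odds = exp(-1.3307) = 0.26429.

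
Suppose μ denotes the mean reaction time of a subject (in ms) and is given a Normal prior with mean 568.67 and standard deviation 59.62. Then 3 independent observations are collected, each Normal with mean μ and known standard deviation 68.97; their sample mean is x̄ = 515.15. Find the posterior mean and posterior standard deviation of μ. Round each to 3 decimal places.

Prior precision 1/τ₀² = 1/59.62² = 0.00028133; data precision n/σ² = 3/68.97² = 0.00063067.
Posterior precision = 0.00028133 + 0.00063067 = 0.00091200, giving posterior SD = 1/√0.00091200 = 33.113.
Posterior mean = (0.00028133·568.67 + 0.00063067·515.15) / 0.00091200 = 531.660.

Posterior mean ≈ 531.660; posterior SD ≈ 33.113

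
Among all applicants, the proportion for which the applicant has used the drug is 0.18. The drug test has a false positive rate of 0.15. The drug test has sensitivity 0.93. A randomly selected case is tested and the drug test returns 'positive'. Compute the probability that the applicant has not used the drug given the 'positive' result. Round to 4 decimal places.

Write H for 'the applicant has used the drug'. Prior odds H:¬H = 0.18/0.82 = 0.21951. For the 'positive' outcome, the likelihood ratio is 0.93/0.15 = 6.2000.
Posterior odds = 0.21951 × 6.2000 = 1.3610, so P(H|E) = 1.3610/(1+1.3610) = 0.5764. Then P(¬H|E) = 1 − 0.5764 = 0.4236.

P(¬H | E) ≈ 0.4236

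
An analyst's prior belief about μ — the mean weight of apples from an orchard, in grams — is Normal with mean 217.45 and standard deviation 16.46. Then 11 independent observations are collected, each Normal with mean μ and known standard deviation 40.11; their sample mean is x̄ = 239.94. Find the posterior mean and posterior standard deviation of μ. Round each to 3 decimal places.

Posterior mean ≈ 232.056; posterior SD ≈ 9.746

With known σ, the Normal prior is conjugate. Weight on the data is w = (n/σ²)/(n/σ² + 1/τ₀²) = 0.00683734/(0.00683734+0.00369097) = 0.64942.
Posterior mean = w·x̄ + (1−w)·μ₀ = 0.64942·239.94 + 0.35058·217.45 = 232.056. Posterior variance = 1/(0.00683734+0.00369097) = 94.9820, so SD = 9.746.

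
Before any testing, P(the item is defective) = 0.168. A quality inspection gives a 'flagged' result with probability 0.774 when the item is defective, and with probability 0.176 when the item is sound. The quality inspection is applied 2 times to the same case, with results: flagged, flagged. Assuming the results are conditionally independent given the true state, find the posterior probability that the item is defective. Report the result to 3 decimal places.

Posterior P(H) ≈ 0.796

Let H be the event that the item is defective; start with P(H) = 0.168. P('flagged'|H) = 0.774, P('flagged'|¬H) = 0.176.
Update on result 1 ('flagged'): P(H) ← 0.774·0.1680 / (0.774·0.1680 + 0.176·0.8320) = 0.13003/0.27646 = 0.4703.
Update on result 2 ('flagged'): P(H) ← 0.774·0.4703 / (0.774·0.4703 + 0.176·0.5297) = 0.36404/0.45726 = 0.7961.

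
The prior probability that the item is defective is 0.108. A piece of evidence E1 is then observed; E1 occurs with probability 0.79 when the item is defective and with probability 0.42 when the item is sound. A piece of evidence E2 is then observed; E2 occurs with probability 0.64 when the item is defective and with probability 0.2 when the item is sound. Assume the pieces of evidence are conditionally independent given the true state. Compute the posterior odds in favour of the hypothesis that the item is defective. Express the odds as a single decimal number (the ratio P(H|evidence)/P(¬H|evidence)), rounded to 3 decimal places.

Prior odds = 0.108/(1−0.108) = 0.12108.
Likelihood ratio for E1 = 0.79/0.42 = 1.8810.
Likelihood ratio for E2 = 0.64/0.2 = 3.2000.
Posterior odds = prior odds × LR₁ × LR₂ = 0.72876.

Posterior odds ≈ 0.729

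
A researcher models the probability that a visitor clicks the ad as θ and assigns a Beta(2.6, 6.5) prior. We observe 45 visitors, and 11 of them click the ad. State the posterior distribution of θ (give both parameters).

Posterior: Beta(13.6, 40.5)

Observing 11 successes and 34 failures updates Beta(2.6, 6.5) by adding the success and failure counts to the two shape parameters: α = 2.6+11 = 13.6, β = 6.5+34 = 40.5.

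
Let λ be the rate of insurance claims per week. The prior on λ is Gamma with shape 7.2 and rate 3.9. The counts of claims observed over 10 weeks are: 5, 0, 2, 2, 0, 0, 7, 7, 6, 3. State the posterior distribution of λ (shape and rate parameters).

Posterior: Gamma(shape=39.2, rate=13.9)

Total count ∑xᵢ = 32 over n = 10 weeks.
Gamma is conjugate to the Poisson likelihood: posterior is Gamma(shape = 7.2+32 = 39.2, rate = 3.9+10 = 13.9).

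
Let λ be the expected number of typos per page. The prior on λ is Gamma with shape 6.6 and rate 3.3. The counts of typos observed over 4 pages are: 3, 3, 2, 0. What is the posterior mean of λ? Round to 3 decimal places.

Posterior mean ≈ 2.000

The Poisson likelihood adds the total count to the shape and the number of exposure periods to the rate. Here ∑xᵢ = 8 and n = 4, so shape 6.6→14.6 and rate 3.3→7.3.
Posterior mean = shape/rate = 14.6/7.3 = 2.000.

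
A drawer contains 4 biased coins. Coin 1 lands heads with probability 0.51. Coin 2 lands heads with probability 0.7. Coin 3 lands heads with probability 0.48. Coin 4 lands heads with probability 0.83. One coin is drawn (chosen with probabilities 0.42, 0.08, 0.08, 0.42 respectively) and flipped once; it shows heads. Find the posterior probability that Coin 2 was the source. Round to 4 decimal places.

Tabulate prior·likelihood by source: [1] prior 0.42, lik 0.51, product 0.2142; [2] prior 0.08, lik 0.7, product 0.05600; [3] prior 0.08, lik 0.48, product 0.03840; [4] prior 0.42, lik 0.83, product 0.3486.
Normalizing constant = 0.65720; the posterior for Coin 2 is its product over the sum, 0.05600/0.65720 = 0.0852.

Posterior probability ≈ 0.0852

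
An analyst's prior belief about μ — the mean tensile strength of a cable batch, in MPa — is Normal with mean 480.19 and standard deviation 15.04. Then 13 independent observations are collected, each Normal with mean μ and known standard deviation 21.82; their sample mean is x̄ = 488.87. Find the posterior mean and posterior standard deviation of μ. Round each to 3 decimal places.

With known σ, the Normal prior is conjugate. Weight on the data is w = (n/σ²)/(n/σ² + 1/τ₀²) = 0.0273045/(0.0273045+0.00442084) = 0.86065.
Posterior mean = w·x̄ + (1−w)·μ₀ = 0.86065·488.87 + 0.13935·480.19 = 487.660. Posterior variance = 1/(0.0273045+0.00442084) = 31.5206, so SD = 5.614.

Posterior mean ≈ 487.660; posterior SD ≈ 5.614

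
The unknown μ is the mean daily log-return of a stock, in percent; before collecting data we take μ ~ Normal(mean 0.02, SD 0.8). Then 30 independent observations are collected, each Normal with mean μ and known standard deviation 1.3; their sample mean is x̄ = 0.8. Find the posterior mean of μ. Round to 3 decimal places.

Prior precision 1/τ₀² = 1/0.8² = 1.56250; data precision n/σ² = 30/1.3² = 17.7515.
Posterior precision = 1.56250 + 17.7515 = 19.3140.
Posterior mean = (1.56250·0.02 + 17.7515·0.8) / 19.3140 = 0.737.

Posterior mean ≈ 0.737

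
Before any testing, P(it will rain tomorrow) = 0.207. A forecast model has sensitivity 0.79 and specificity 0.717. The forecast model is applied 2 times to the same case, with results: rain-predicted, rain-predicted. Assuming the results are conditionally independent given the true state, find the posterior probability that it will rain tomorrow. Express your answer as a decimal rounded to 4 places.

Posterior P(H) ≈ 0.6704

With H the event that it will rain tomorrow, the joint likelihood of the observed sequence is P(data|H) = 0.79·0.79 = 0.62410 and P(data|¬H) = 0.283·0.283 = 0.080089.
Bayes: P(H|data) = 0.207·0.62410 / (0.207·0.62410 + 0.793·0.080089) = 0.12919/0.19270 = 0.6704.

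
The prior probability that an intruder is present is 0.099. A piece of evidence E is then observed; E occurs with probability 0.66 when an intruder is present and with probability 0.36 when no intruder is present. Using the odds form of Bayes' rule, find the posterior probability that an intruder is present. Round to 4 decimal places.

Posterior probability ≈ 0.1677

Prior odds = 0.099/(1−0.099) = 0.10988. In log-odds, ln(0.10988) = -2.2084.
Add log likelihood ratio: ln(1.8333) = 0.60614.
Posterior log-odds = -1.6022, so posterior odds = exp(-1.6022) = 0.20144. Converting, P(H|E) = 0.20144/1.2014 = 0.1677.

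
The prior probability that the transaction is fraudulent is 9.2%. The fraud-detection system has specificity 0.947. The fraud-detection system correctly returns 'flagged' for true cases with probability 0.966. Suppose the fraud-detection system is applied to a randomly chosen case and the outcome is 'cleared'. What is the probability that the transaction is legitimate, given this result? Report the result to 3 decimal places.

P(¬H | E) ≈ 0.996

Let H be the event that the transaction is fraudulent. P(H) = 0.092, so P(¬H) = 0.908. With E the 'cleared' result, P(E|H) = 0.034 and P(E|¬H) = 0.947.
P(E) = 0.034·0.092 + 0.947·0.908 = 0.0031280 + 0.85988 = 0.86300.
By Bayes' theorem, P(H|E) = 0.0031280 / 0.86300 = 0.004. Hence P(¬H|E) = 1 − 0.004 = 0.996.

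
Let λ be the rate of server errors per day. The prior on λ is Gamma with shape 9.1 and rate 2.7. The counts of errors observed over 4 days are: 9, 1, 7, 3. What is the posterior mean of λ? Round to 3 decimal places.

Total count ∑xᵢ = 20 over n = 4 days.
Gamma is conjugate to the Poisson likelihood: posterior is Gamma(shape = 9.1+20 = 29.1, rate = 2.7+4 = 6.7).
E[λ | data] = 29.1/6.7 = 4.343.

Posterior mean ≈ 4.343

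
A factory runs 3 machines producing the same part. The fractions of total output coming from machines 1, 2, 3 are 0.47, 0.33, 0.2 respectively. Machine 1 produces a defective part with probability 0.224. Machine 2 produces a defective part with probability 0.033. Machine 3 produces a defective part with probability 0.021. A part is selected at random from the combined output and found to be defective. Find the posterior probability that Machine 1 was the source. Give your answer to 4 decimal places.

Posterior probability ≈ 0.8746

P(defective|M1) = 0.224; P(defective|M2) = 0.033; P(defective|M3) = 0.021.
Prior × likelihood for each source: 0.47·0.224=0.1053, 0.33·0.033=0.01089, 0.2·0.021=0.004200. Summing gives P(defective) = 0.12037.
P(Machine 1 | defective) = 0.1053 / 0.12037 = 0.8746.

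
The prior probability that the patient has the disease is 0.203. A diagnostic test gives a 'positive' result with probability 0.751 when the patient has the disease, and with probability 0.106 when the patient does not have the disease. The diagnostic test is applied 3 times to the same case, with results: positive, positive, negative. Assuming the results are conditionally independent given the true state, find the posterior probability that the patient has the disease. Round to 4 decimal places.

Let H be the event that the patient has the disease; start with P(H) = 0.203. P('positive'|H) = 0.751, P('positive'|¬H) = 0.106.
Update on result 1 ('positive'): P(H) ← 0.751·0.2030 / (0.751·0.2030 + 0.106·0.7970) = 0.15245/0.23694 = 0.6434.
Update on result 2 ('positive'): P(H) ← 0.751·0.6434 / (0.751·0.6434 + 0.106·0.3566) = 0.48322/0.52102 = 0.9275.
Update on result 3 ('negative'): P(H) ← 0.249·0.9275 / (0.249·0.9275 + 0.894·0.0725) = 0.23094/0.29579 = 0.7807.

Posterior P(H) ≈ 0.7807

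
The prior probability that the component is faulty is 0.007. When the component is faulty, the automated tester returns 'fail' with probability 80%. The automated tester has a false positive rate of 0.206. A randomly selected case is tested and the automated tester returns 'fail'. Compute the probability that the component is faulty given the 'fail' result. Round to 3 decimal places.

Write H for 'the component is faulty'. Prior odds H:¬H = 0.007/0.993 = 0.0070493. For the 'fail' outcome, the likelihood ratio is 0.8/0.206 = 3.8835.
Posterior odds = 0.0070493 × 3.8835 = 0.027376, so P(H|E) = 0.027376/(1+0.027376) = 0.027.

P(H | E) ≈ 0.027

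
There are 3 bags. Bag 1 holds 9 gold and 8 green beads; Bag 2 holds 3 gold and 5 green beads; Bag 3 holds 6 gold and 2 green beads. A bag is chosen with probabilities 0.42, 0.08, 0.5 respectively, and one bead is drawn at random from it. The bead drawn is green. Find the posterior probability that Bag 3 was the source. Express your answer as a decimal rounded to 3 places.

Tabulate prior·likelihood by source: [1] prior 0.42, lik 0.4706, product 0.1976; [2] prior 0.08, lik 0.625, product 0.05000; [3] prior 0.5, lik 0.25, product 0.1250.
Normalizing constant = 0.37265; the posterior for Bag 3 is its product over the sum, 0.1250/0.37265 = 0.335.

Posterior probability ≈ 0.335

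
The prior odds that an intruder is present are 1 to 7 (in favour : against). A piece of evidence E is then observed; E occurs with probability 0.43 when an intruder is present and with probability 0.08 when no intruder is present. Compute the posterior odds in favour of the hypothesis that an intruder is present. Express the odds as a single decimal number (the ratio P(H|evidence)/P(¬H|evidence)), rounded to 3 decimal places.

Prior odds = 1/7 = 0.14286.
Likelihood ratio for E = 0.43/0.08 = 5.3750.
Posterior odds = prior odds × LR = 0.76786.

Posterior odds ≈ 0.768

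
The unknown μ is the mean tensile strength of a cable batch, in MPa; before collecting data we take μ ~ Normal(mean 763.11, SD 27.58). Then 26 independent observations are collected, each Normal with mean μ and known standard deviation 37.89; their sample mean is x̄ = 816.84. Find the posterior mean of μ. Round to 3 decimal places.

Posterior mean ≈ 813.204

Prior precision 1/τ₀² = 1/27.58² = 0.00131465; data precision n/σ² = 26/37.89² = 0.0181102.
Posterior precision = 0.00131465 + 0.0181102 = 0.0194249.
Posterior mean = (0.00131465·763.11 + 0.0181102·816.84) / 0.0194249 = 813.204.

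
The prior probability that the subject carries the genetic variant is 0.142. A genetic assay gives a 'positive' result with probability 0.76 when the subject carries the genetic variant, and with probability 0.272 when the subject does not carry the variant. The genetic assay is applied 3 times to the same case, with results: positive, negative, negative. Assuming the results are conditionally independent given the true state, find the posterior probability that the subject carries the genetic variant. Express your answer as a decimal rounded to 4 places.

With H the event that the subject carries the genetic variant, the joint likelihood of the observed sequence is P(data|H) = 0.76·0.24·0.24 = 0.043776 and P(data|¬H) = 0.272·0.728·0.728 = 0.14416.
Bayes: P(H|data) = 0.142·0.043776 / (0.142·0.043776 + 0.858·0.14416) = 0.0062162/0.12990 = 0.0479.

Posterior P(H) ≈ 0.0479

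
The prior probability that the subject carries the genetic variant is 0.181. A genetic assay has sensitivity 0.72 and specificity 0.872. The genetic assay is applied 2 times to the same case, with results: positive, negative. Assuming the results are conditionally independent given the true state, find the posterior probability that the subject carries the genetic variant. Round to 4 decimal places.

Posterior P(H) ≈ 0.2853

Let H be the event that the subject carries the genetic variant; start with P(H) = 0.181. P('positive'|H) = 0.72, P('positive'|¬H) = 0.128.
Update on result 1 ('positive'): P(H) ← 0.72·0.1810 / (0.72·0.1810 + 0.128·0.8190) = 0.13032/0.23515 = 0.5542.
Update on result 2 ('negative'): P(H) ← 0.28·0.5542 / (0.28·0.5542 + 0.872·0.4458) = 0.15517/0.54392 = 0.2853.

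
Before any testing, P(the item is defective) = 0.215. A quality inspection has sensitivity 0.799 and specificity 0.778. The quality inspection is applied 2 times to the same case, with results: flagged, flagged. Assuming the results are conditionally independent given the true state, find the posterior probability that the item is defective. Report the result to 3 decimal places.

Posterior P(H) ≈ 0.780

With H the event that the item is defective, the joint likelihood of the observed sequence is P(data|H) = 0.799·0.799 = 0.63840 and P(data|¬H) = 0.222·0.222 = 0.049284.
Bayes: P(H|data) = 0.215·0.63840 / (0.215·0.63840 + 0.785·0.049284) = 0.13726/0.17594 = 0.7801.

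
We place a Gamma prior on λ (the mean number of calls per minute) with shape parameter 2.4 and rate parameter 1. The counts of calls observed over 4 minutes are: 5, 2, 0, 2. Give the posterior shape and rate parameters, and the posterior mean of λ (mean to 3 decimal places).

The Poisson likelihood adds the total count to the shape and the number of exposure periods to the rate. Here ∑xᵢ = 9 and n = 4, so shape 2.4→11.4 and rate 1→5.
E[λ | data] = 11.4/5 = 2.280.

Posterior: Gamma(shape=11.4, rate=5); mean ≈ 2.280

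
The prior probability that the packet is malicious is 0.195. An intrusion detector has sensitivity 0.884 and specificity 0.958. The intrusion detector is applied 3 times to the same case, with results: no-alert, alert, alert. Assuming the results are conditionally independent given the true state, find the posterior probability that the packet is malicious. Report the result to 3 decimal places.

Let H be the event that the packet is malicious; start with P(H) = 0.195. P('alert'|H) = 0.884, P('alert'|¬H) = 0.042.
Update on result 1 ('no-alert'): P(H) ← 0.116·0.1950 / (0.116·0.1950 + 0.958·0.8050) = 0.022620/0.79381 = 0.0285.
Update on result 2 ('alert'): P(H) ← 0.884·0.0285 / (0.884·0.0285 + 0.042·0.9715) = 0.025190/0.065993 = 0.3817.
Update on result 3 ('alert'): P(H) ← 0.884·0.3817 / (0.884·0.3817 + 0.042·0.6183) = 0.33743/0.36340 = 0.9285.

Posterior P(H) ≈ 0.929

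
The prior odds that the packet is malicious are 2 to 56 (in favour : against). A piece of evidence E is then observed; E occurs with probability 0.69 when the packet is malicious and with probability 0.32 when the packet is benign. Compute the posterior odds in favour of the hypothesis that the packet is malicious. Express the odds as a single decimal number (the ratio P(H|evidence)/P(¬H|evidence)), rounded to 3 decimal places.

Prior odds = 2/56 = 0.035714. In log-odds, ln(0.035714) = -3.3322.
Add log likelihood ratio: ln(2.1562) = 0.76837.
Posterior log-odds = -2.5638, so posterior odds = exp(-2.5638) = 0.077009.

Posterior odds ≈ 0.077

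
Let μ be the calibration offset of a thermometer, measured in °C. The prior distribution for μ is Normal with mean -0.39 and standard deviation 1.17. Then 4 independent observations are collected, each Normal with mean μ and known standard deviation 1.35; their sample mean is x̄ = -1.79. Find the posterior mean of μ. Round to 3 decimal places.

With known σ, the Normal prior is conjugate. Weight on the data is w = (n/σ²)/(n/σ² + 1/τ₀²) = 2.19479/(2.19479+0.730514) = 0.75028.
Posterior mean = w·x̄ + (1−w)·μ₀ = 0.75028·-1.79 + 0.24972·-0.39 = -1.440.

Posterior mean ≈ -1.440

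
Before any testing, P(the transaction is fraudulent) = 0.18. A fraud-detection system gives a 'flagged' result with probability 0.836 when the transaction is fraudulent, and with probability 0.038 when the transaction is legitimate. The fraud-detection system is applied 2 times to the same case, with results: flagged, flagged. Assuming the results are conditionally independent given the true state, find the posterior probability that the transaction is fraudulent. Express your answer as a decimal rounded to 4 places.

Posterior P(H) ≈ 0.9907

Let H be the event that the transaction is fraudulent; start with P(H) = 0.18. P('flagged'|H) = 0.836, P('flagged'|¬H) = 0.038.
Update on result 1 ('flagged'): P(H) ← 0.836·0.1800 / (0.836·0.1800 + 0.038·0.8200) = 0.15048/0.18164 = 0.8285.
Update on result 2 ('flagged'): P(H) ← 0.836·0.8285 / (0.836·0.8285 + 0.038·0.1715) = 0.69259/0.69910 = 0.9907.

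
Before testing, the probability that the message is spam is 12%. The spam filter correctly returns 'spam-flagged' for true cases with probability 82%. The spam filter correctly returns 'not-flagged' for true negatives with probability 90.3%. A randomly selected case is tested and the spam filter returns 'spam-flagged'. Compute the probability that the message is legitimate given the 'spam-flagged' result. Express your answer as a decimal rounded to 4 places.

Write H for 'the message is spam'. Prior odds H:¬H = 0.12/0.88 = 0.13636. For the 'spam-flagged' outcome, the likelihood ratio is 0.82/0.097 = 8.4536.
Posterior odds = 0.13636 × 8.4536 = 1.1528, so P(H|E) = 1.1528/(1+1.1528) = 0.5355. Then P(¬H|E) = 1 − 0.5355 = 0.4645.

P(¬H | E) ≈ 0.4645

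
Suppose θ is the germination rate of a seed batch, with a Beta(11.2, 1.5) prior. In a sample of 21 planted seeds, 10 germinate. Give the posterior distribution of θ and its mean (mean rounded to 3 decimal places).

Posterior: Beta(21.2, 12.5); mean ≈ 0.629

The binomial likelihood is conjugate to the Beta prior: with 10 successes and 11 failures, the posterior is Beta(11.2+10, 1.5+11) = Beta(21.2, 12.5).
E[θ | data] = 21.2/(21.2+12.5) = 0.629.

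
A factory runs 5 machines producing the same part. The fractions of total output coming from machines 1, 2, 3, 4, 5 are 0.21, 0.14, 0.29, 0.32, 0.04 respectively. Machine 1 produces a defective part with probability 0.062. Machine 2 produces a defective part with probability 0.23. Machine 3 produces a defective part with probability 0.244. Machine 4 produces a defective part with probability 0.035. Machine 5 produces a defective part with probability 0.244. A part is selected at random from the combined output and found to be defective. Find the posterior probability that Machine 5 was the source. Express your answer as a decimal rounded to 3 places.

Tabulate prior·likelihood by source: [1] prior 0.21, lik 0.062, product 0.01302; [2] prior 0.14, lik 0.23, product 0.03220; [3] prior 0.29, lik 0.244, product 0.07076; [4] prior 0.32, lik 0.035, product 0.01120; [5] prior 0.04, lik 0.244, product 0.009760.
Normalizing constant = 0.13694; the posterior for Machine 5 is its product over the sum, 0.009760/0.13694 = 0.071.

Posterior probability ≈ 0.071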